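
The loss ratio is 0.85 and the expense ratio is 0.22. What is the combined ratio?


Combined ratio = loss ratio + expense ratio
= 0.85 + 0.22
= 1.07


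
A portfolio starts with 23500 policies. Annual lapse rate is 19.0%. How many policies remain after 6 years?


remaining = initial * (1 - lapse)^years
= 23500 * (1 - 0.19)^6
= 23500 * 0.28243
= 6637.0941


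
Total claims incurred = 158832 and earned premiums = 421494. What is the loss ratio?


Loss ratio = claims / premiums
= 158832 / 421494
= 0.3768


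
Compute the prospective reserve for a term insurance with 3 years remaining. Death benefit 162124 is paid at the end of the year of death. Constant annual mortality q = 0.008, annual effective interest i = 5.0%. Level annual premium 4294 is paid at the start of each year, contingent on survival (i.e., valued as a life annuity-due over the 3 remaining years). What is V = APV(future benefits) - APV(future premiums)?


v = 1/(1+i) = 0.952381
APV(future benefits) per unit = sum_{k=0}^{2} k_p_x * q * v^(k+1) = 0.021618
APV(future benefits) = 162124 * 0.021618 = 3504.7651
Life annuity-due factor ä_{x:3} = sum_{k=0}^{2} k_p_x * v^k = 2.837337
APV(future premiums) = 4294 * 2.837337 = 12183.5249
V = 3504.7651 - 12183.5249
= -8678.7598


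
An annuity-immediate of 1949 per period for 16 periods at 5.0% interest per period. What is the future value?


FV = PMT * ((1+i)^n - 1) / i
= 1949 * ((1.05)^16 - 1) / 0.05
= 1949 * (2.182875 - 1) / 0.05
= 46108.4515


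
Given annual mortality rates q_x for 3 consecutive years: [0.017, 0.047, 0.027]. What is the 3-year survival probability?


p_k = 1 - q_k for each year
Survival = product of (1 - q_k)
= 0.983 * 0.953 * 0.973
= 0.9115


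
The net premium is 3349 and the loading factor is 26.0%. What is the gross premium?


Gross = net * (1 + loading)
= 3349 * (1 + 0.26)
= 3349 * 1.26
= 4219.74


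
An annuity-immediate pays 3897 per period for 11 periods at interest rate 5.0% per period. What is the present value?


PV = PMT * (1 - (1+i)^(-n)) / i
= 3897 * (1 - (1+0.05)^(-11)) / 0.05
= 3897 * (1 - 0.584679) / 0.05
= 3897 * 8.306414
= 32370.0962


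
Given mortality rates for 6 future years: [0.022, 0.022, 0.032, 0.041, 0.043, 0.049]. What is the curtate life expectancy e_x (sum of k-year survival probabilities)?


e_x = sum_{k=1}^{n} k_p_x
k_p_x values:
  1_p_x = 0.978
  2_p_x = 0.956484
  3_p_x = 0.925877
  4_p_x = 0.887916
  5_p_x = 0.849735
  6_p_x = 0.808098
e_x = 5.4061


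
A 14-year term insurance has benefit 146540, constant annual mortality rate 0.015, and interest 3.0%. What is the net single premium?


NSP = benefit * sum_{k=0}^{n-1} k_p_x * q * v^(k+1)
With constant q=0.015, v=0.970874
Sum = 0.154987
NSP = 146540 * 0.154987
= 22711.7564


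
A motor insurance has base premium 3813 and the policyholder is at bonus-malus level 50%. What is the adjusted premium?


adjusted = base * BM_level / 100
= 3813 * 50 / 100
= 3813 * 0.5
= 1906.5


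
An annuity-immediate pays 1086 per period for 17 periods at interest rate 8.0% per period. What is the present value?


PV = PMT * (1 - (1+i)^(-n)) / i
= 1086 * (1 - (1+0.08)^(-17)) / 0.08
= 1086 * (1 - 0.270269) / 0.08
= 1086 * 9.121638
= 9906.099


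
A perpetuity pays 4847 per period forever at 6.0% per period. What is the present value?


PV = PMT / i
= 4847 / 0.06
= 80783.3333


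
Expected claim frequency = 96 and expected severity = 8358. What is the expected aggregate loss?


E[S] = E[N] * E[X]
= 96 * 8358
= 802368


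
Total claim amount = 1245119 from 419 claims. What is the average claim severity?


severity = total / number
= 1245119 / 419
= 2971.6444


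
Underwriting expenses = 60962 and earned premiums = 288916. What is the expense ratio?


Expense ratio = expenses / premiums
= 60962 / 288916
= 0.211


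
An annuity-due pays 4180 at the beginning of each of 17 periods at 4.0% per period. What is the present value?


PV_due = PMT * (1-(1+i)^(-n))/i * (1+i)
PV_immediate = 50852.4958
PV_due = 50852.4958 * 1.04
= 52886.5956


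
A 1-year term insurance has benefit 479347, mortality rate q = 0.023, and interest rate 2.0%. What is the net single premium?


NSP = benefit * q * v
v = 1/(1+i) = 0.980392
NSP = 479347 * 0.023 * 0.980392
= 10808.8049


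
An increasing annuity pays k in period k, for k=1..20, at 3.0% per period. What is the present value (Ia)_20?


(Ia)_n = sum_{k=1}^{n} k * v^k, v = 1/(1+i)
v = 0.970874
Sum computed term by term:
(Ia)_20 = 141.6761


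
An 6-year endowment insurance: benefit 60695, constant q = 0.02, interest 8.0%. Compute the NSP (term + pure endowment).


Term component = 5362.6343
Pure endowment = 6_p_x * v^6 * benefit = 0.885842 * 0.63017 * 60695 = 33881.8283
NSP = 39244.4626


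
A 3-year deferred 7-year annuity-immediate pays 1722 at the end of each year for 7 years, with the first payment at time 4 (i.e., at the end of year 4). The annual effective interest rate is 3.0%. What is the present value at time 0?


PV at time 3 of the 7-year annuity-immediate:
a_n = 1722 * (1-(1+0.03)^(-7))/0.03 = 10728.5472
Discount back 3 years to time 0:
PV = 10728.5472 * (1+0.03)^(-3)
= 10728.5472 * 0.915142
= 9818.1405


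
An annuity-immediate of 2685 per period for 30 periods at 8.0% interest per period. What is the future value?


FV = PMT * ((1+i)^n - 1) / i
= 2685 * ((1.08)^30 - 1) / 0.08
= 2685 * (10.062657 - 1) / 0.08
= 304165.4218


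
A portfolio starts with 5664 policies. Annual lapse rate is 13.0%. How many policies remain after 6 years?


remaining = initial * (1 - lapse)^years
= 5664 * (1 - 0.13)^6
= 5664 * 0.433626
= 2456.0588


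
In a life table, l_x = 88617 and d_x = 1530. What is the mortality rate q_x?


q_x = d_x / l_x
= 1530 / 88617
= 0.0173


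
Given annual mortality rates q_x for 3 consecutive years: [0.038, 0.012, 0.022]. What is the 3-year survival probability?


p_k = 1 - q_k for each year
Survival = product of (1 - q_k)
= 0.962 * 0.988 * 0.978
= 0.9295


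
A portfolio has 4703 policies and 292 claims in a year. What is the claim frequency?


frequency = claims / policies
= 292 / 4703
= 0.0621


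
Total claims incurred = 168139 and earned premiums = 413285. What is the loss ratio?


Loss ratio = claims / premiums
= 168139 / 413285
= 0.4068


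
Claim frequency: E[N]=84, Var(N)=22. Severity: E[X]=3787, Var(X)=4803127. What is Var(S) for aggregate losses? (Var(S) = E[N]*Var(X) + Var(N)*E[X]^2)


Var(S) = E[N]*Var(X) + Var(N)*E[X]^2
= 84*4803127 + 22*3787^2
= 403462668 + 315510118
= 7.1897e+08


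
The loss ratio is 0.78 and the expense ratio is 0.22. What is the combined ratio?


Combined ratio = loss ratio + expense ratio
= 0.78 + 0.22
= 1.0


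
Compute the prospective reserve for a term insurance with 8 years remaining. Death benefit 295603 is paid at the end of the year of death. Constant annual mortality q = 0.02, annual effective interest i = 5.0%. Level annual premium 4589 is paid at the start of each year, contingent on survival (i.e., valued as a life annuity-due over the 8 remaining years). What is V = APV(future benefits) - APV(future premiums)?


v = 1/(1+i) = 0.952381
APV(future benefits) per unit = sum_{k=0}^{7} k_p_x * q * v^(k+1) = 0.121191
APV(future benefits) = 295603 * 0.121191 = 35824.5582
Life annuity-due factor ä_{x:8} = sum_{k=0}^{7} k_p_x * v^k = 6.362551
APV(future premiums) = 4589 * 6.362551 = 29197.7487
V = 35824.5582 - 29197.7487
= 6626.8094


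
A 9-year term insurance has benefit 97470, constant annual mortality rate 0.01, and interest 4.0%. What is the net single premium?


NSP = benefit * sum_{k=0}^{n-1} k_p_x * q * v^(k+1)
With constant q=0.01, v=0.961538
Sum = 0.071635
NSP = 97470 * 0.071635
= 6982.2615


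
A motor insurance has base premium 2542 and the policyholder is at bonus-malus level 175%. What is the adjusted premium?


adjusted = base * BM_level / 100
= 2542 * 175 / 100
= 2542 * 1.75
= 4448.5


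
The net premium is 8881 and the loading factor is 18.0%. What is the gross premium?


Gross = net * (1 + loading)
= 8881 * (1 + 0.18)
= 8881 * 1.18
= 10479.58


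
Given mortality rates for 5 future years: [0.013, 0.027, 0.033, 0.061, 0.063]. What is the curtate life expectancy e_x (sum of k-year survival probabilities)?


e_x = sum_{k=1}^{n} k_p_x
k_p_x values:
  1_p_x = 0.987
  2_p_x = 0.960351
  3_p_x = 0.928659
  4_p_x = 0.872011
  5_p_x = 0.817074
e_x = 4.5651


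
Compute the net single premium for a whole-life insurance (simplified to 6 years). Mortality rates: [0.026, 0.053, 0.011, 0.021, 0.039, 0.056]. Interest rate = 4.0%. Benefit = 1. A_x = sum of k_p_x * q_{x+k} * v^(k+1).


v = 0.961538
Year 0: k_p_x=1.0, q=0.026, term=0.025
Year 1: k_p_x=0.974, q=0.053, term=0.047727
Year 2: k_p_x=0.922378, q=0.011, term=0.00902
Year 3: k_p_x=0.912232, q=0.021, term=0.016375
Year 4: k_p_x=0.893075, q=0.039, term=0.028628
Year 5: k_p_x=0.858245, q=0.056, term=0.037984
A_x = 0.1647


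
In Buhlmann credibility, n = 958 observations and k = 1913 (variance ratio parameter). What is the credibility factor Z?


Z = n / (n + k)
= 958 / (958 + 1913)
= 958 / 2871
= 0.3337


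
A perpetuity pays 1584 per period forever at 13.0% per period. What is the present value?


PV = PMT / i
= 1584 / 0.13
= 12184.6154


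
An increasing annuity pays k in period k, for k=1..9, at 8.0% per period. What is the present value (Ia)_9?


(Ia)_n = sum_{k=1}^{n} k * v^k, v = 1/(1+i)
v = 0.925926
Sum computed term by term:
(Ia)_9 = 28.055


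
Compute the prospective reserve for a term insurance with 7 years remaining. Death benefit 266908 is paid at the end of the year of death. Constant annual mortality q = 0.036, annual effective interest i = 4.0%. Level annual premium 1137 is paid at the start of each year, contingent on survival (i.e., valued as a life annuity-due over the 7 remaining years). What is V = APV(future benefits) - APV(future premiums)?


v = 1/(1+i) = 0.961538
APV(future benefits) per unit = sum_{k=0}^{6} k_p_x * q * v^(k+1) = 0.195204
APV(future benefits) = 266908 * 0.195204 = 52101.4353
Life annuity-due factor ä_{x:7} = sum_{k=0}^{6} k_p_x * v^k = 5.639219
APV(future premiums) = 1137 * 5.639219 = 6411.7916
V = 52101.4353 - 6411.7916
= 45689.6437


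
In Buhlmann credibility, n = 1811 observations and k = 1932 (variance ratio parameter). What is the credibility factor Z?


Z = n / (n + k)
= 1811 / (1811 + 1932)
= 1811 / 3743
= 0.4838


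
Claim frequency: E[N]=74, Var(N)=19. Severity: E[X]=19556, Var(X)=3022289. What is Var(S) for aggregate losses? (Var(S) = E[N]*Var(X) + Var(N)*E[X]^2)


Var(S) = E[N]*Var(X) + Var(N)*E[X]^2
= 74*3022289 + 19*19556^2
= 223649386 + 7266305584
= 7.4900e+09


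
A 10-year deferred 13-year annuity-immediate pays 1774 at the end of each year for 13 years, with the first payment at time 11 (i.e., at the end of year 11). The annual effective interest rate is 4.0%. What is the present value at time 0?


PV at time 10 of the 13-year annuity-immediate:
a_n = 1774 * (1-(1+0.04)^(-13))/0.04 = 17714.5393
Discount back 10 years to time 0:
PV = 17714.5393 * (1+0.04)^(-10)
= 17714.5393 * 0.675564
= 11967.308


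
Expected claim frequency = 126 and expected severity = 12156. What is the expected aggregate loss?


E[S] = E[N] * E[X]
= 126 * 12156
= 1.5317e+06


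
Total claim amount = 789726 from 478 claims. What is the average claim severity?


severity = total / number
= 789726 / 478
= 1652.1464


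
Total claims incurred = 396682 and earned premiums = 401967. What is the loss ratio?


Loss ratio = claims / premiums
= 396682 / 401967
= 0.9869


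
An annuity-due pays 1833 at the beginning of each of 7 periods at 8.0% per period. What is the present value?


PV_due = PMT * (1-(1+i)^(-n))/i * (1+i)
PV_immediate = 9543.2763
PV_due = 9543.2763 * 1.08
= 10306.7384


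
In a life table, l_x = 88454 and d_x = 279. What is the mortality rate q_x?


q_x = d_x / l_x
= 279 / 88454
= 0.0032


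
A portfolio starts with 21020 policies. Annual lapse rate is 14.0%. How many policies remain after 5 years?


remaining = initial * (1 - lapse)^years
= 21020 * (1 - 0.14)^5
= 21020 * 0.470427
= 9888.3759


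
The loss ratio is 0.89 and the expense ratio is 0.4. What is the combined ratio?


Combined ratio = loss ratio + expense ratio
= 0.89 + 0.4
= 1.29


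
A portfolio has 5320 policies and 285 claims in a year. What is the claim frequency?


frequency = claims / policies
= 285 / 5320
= 0.0536


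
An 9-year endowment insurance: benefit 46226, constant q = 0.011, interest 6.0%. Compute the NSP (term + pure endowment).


Term component = 3324.3975
Pure endowment = 9_p_x * v^9 * benefit = 0.905246 * 0.591898 * 46226 = 24768.5254
NSP = 28092.9229


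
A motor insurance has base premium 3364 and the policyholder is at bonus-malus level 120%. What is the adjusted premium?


adjusted = base * BM_level / 100
= 3364 * 120 / 100
= 3364 * 1.2
= 4036.8


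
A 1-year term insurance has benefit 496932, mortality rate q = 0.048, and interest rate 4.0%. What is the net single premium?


NSP = benefit * q * v
v = 1/(1+i) = 0.961538
NSP = 496932 * 0.048 * 0.961538
= 22935.3231


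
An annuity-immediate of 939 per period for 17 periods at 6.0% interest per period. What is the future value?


FV = PMT * ((1+i)^n - 1) / i
= 939 * ((1.06)^17 - 1) / 0.06
= 939 * (2.692773 - 1) / 0.06
= 26491.8941


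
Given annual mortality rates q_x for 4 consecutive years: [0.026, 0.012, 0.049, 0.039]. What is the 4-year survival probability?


p_k = 1 - q_k for each year
Survival = product of (1 - q_k)
= 0.974 * 0.988 * 0.951 * 0.961
= 0.8795


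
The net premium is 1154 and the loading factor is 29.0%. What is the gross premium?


Gross = net * (1 + loading)
= 1154 * (1 + 0.29)
= 1154 * 1.29
= 1488.66


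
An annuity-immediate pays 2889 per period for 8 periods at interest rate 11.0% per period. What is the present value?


PV = PMT * (1 - (1+i)^(-n)) / i
= 2889 * (1 - (1+0.11)^(-8)) / 0.11
= 2889 * (1 - 0.433926) / 0.11
= 2889 * 5.146123
= 14867.1487


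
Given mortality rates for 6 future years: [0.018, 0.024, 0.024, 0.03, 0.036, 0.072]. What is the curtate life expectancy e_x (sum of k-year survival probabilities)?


e_x = sum_{k=1}^{n} k_p_x
k_p_x values:
  1_p_x = 0.982
  2_p_x = 0.958432
  3_p_x = 0.93543
  4_p_x = 0.907367
  5_p_x = 0.874702
  6_p_x = 0.811723
e_x = 5.4697


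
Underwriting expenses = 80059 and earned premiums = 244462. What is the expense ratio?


Expense ratio = expenses / premiums
= 80059 / 244462
= 0.3275


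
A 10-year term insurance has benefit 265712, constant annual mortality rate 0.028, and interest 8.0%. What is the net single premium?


NSP = benefit * sum_{k=0}^{n-1} k_p_x * q * v^(k+1)
With constant q=0.028, v=0.925926
Sum = 0.168861
NSP = 265712 * 0.168861
= 44868.4326


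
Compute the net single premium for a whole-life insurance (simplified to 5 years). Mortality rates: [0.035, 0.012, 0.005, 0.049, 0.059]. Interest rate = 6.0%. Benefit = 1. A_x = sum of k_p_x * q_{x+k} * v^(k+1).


v = 0.943396
Year 0: k_p_x=1.0, q=0.035, term=0.033019
Year 1: k_p_x=0.965, q=0.012, term=0.010306
Year 2: k_p_x=0.95342, q=0.005, term=0.004003
Year 3: k_p_x=0.948653, q=0.049, term=0.03682
Year 4: k_p_x=0.902169, q=0.059, term=0.039775
A_x = 0.1239


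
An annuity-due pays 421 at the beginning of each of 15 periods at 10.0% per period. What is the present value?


PV_due = PMT * (1-(1+i)^(-n))/i * (1+i)
PV_immediate = 3202.1595
PV_due = 3202.1595 * 1.1
= 3522.3754


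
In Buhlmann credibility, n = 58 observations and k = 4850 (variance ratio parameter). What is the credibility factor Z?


Z = n / (n + k)
= 58 / (58 + 4850)
= 58 / 4908
= 0.0118


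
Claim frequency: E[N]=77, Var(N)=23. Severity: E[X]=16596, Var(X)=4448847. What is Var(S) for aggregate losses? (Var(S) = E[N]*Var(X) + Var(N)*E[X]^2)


Var(S) = E[N]*Var(X) + Var(N)*E[X]^2
= 77*4448847 + 23*16596^2
= 342561219 + 6334825968
= 6.6774e+09


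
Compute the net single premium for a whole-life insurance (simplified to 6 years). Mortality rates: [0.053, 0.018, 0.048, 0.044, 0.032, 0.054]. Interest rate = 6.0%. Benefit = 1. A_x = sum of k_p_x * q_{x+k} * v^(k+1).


v = 0.943396
Year 0: k_p_x=1.0, q=0.053, term=0.05
Year 1: k_p_x=0.947, q=0.018, term=0.015171
Year 2: k_p_x=0.929954, q=0.048, term=0.037479
Year 3: k_p_x=0.885316, q=0.044, term=0.030855
Year 4: k_p_x=0.846362, q=0.032, term=0.020238
Year 5: k_p_x=0.819279, q=0.054, term=0.031188
A_x = 0.1849


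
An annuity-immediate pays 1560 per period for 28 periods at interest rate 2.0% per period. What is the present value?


PV = PMT * (1 - (1+i)^(-n)) / i
= 1560 * (1 - (1+0.02)^(-28)) / 0.02
= 1560 * (1 - 0.574375) / 0.02
= 1560 * 21.281272
= 33198.7849


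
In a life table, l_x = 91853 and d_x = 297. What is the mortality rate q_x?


q_x = d_x / l_x
= 297 / 91853
= 0.0032


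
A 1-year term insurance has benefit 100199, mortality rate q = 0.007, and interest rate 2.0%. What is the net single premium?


NSP = benefit * q * v
v = 1/(1+i) = 0.980392
NSP = 100199 * 0.007 * 0.980392
= 687.6402


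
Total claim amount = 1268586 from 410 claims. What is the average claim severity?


severity = total / number
= 1268586 / 410
= 3094.1122


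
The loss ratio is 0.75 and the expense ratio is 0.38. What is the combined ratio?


Combined ratio = loss ratio + expense ratio
= 0.75 + 0.38
= 1.13


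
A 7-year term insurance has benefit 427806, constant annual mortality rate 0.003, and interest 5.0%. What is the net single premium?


NSP = benefit * sum_{k=0}^{n-1} k_p_x * q * v^(k+1)
With constant q=0.003, v=0.952381
Sum = 0.017214
NSP = 427806 * 0.017214
= 7364.1394


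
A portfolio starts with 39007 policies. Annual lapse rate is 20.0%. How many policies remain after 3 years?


remaining = initial * (1 - lapse)^years
= 39007 * (1 - 0.2)^3
= 39007 * 0.512
= 19971.584


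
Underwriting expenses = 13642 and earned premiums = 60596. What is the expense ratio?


Expense ratio = expenses / premiums
= 13642 / 60596
= 0.2251


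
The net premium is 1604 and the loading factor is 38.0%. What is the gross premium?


Gross = net * (1 + loading)
= 1604 * (1 + 0.38)
= 1604 * 1.38
= 2213.52


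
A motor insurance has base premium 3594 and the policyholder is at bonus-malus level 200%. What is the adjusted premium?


adjusted = base * BM_level / 100
= 3594 * 200 / 100
= 3594 * 2.0
= 7188.0


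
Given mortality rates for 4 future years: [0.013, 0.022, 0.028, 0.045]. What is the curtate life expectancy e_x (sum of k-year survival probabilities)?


e_x = sum_{k=1}^{n} k_p_x
k_p_x values:
  1_p_x = 0.987
  2_p_x = 0.965286
  3_p_x = 0.938258
  4_p_x = 0.896036
e_x = 3.7866


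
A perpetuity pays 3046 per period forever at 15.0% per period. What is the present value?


PV = PMT / i
= 3046 / 0.15
= 20306.6667


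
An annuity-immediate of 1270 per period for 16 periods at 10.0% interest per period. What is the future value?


FV = PMT * ((1+i)^n - 1) / i
= 1270 * ((1.1)^16 - 1) / 0.1
= 1270 * (4.594973 - 1) / 0.1
= 45656.1569


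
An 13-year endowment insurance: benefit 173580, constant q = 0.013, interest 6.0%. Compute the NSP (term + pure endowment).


Term component = 18685.9989
Pure endowment = 13_p_x * v^13 * benefit = 0.843574 * 0.468839 * 173580 = 68650.9293
NSP = 87336.9282


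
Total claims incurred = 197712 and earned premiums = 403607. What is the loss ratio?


Loss ratio = claims / premiums
= 197712 / 403607
= 0.4899


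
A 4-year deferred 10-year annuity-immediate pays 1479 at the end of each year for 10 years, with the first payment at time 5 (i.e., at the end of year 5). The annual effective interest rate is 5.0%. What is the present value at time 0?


PV at time 4 of the 10-year annuity-immediate:
a_n = 1479 * (1-(1+0.05)^(-10))/0.05 = 11420.446
Discount back 4 years to time 0:
PV = 11420.446 * (1+0.05)^(-4)
= 11420.446 * 0.822702
= 9395.6292


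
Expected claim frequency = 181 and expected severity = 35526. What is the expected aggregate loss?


E[S] = E[N] * E[X]
= 181 * 35526
= 6.4302e+06


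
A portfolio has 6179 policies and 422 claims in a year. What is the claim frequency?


frequency = claims / policies
= 422 / 6179
= 0.0683


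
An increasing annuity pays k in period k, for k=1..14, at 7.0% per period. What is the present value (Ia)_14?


(Ia)_n = sum_{k=1}^{n} k * v^k, v = 1/(1+i)
v = 0.934579
Sum computed term by term:
(Ia)_14 = 56.1173


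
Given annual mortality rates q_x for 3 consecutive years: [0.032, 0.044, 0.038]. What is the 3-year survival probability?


p_k = 1 - q_k for each year
Survival = product of (1 - q_k)
= 0.968 * 0.956 * 0.962
= 0.8902


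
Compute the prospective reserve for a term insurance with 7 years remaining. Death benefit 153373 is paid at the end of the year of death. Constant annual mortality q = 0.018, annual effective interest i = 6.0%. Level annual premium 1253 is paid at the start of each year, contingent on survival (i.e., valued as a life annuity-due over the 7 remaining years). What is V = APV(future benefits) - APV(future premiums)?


v = 1/(1+i) = 0.943396
APV(future benefits) per unit = sum_{k=0}^{6} k_p_x * q * v^(k+1) = 0.095619
APV(future benefits) = 153373 * 0.095619 = 14665.3505
Life annuity-due factor ä_{x:7} = sum_{k=0}^{6} k_p_x * v^k = 5.630888
APV(future premiums) = 1253 * 5.630888 = 7055.5028
V = 14665.3505 - 7055.5028
= 7609.8478


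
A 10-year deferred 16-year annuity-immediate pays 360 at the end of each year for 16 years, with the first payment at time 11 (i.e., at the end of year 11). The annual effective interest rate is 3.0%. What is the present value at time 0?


PV at time 10 of the 16-year annuity-immediate:
a_n = 360 * (1-(1+0.03)^(-16))/0.03 = 4521.9967
Discount back 10 years to time 0:
PV = 4521.9967 * (1+0.03)^(-10)
= 4521.9967 * 0.744094
= 3364.7902


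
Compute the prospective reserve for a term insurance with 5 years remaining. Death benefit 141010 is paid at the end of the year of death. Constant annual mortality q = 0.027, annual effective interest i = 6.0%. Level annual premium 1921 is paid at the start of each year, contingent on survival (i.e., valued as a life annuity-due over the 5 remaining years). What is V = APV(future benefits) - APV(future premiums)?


v = 1/(1+i) = 0.943396
APV(future benefits) per unit = sum_{k=0}^{4} k_p_x * q * v^(k+1) = 0.108099
APV(future benefits) = 141010 * 0.108099 = 15243.0521
Life annuity-due factor ä_{x:5} = sum_{k=0}^{4} k_p_x * v^k = 4.24389
APV(future premiums) = 1921 * 4.24389 = 8152.5128
V = 15243.0521 - 8152.5128
= 7090.5393


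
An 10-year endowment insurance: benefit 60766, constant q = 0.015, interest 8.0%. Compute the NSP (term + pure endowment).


Term component = 5773.8426
Pure endowment = 10_p_x * v^10 * benefit = 0.85973 * 0.463193 * 60766 = 24198.3302
NSP = 29972.1728


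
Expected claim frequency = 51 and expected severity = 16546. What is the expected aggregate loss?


E[S] = E[N] * E[X]
= 51 * 16546
= 843846


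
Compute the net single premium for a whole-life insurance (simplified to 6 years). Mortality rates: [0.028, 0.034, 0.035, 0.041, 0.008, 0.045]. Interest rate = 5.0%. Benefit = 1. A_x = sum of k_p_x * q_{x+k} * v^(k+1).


v = 0.952381
Year 0: k_p_x=1.0, q=0.028, term=0.026667
Year 1: k_p_x=0.972, q=0.034, term=0.029976
Year 2: k_p_x=0.938952, q=0.035, term=0.028389
Year 3: k_p_x=0.906089, q=0.041, term=0.030563
Year 4: k_p_x=0.868939, q=0.008, term=0.005447
Year 5: k_p_x=0.861988, q=0.045, term=0.028945
A_x = 0.15


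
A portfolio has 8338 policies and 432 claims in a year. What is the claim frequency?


frequency = claims / policies
= 432 / 8338
= 0.0518


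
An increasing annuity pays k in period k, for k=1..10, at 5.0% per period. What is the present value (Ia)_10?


(Ia)_n = sum_{k=1}^{n} k * v^k, v = 1/(1+i)
v = 0.952381
Sum computed term by term:
(Ia)_10 = 39.3738


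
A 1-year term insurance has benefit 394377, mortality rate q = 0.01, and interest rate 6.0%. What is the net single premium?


NSP = benefit * q * v
v = 1/(1+i) = 0.943396
NSP = 394377 * 0.01 * 0.943396
= 3720.5377


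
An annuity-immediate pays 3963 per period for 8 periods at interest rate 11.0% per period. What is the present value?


PV = PMT * (1 - (1+i)^(-n)) / i
= 3963 * (1 - (1+0.11)^(-8)) / 0.11
= 3963 * (1 - 0.433926) / 0.11
= 3963 * 5.146123
= 20394.0845


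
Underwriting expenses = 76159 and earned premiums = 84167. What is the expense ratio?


Expense ratio = expenses / premiums
= 76159 / 84167
= 0.9049


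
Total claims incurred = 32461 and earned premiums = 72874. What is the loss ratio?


Loss ratio = claims / premiums
= 32461 / 72874
= 0.4454


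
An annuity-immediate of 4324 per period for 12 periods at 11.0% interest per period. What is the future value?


FV = PMT * ((1+i)^n - 1) / i
= 4324 * ((1.11)^12 - 1) / 0.11
= 4324 * (3.498451 - 1) / 0.11
= 98211.8216


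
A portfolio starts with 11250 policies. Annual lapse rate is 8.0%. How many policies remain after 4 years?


remaining = initial * (1 - lapse)^years
= 11250 * (1 - 0.08)^4
= 11250 * 0.716393
= 8059.4208


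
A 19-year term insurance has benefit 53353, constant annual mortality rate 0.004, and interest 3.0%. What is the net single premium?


NSP = benefit * sum_{k=0}^{n-1} k_p_x * q * v^(k+1)
With constant q=0.004, v=0.970874
Sum = 0.055474
NSP = 53353 * 0.055474
= 2959.712


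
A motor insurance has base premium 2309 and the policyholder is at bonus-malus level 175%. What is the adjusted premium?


adjusted = base * BM_level / 100
= 2309 * 175 / 100
= 2309 * 1.75
= 4040.75


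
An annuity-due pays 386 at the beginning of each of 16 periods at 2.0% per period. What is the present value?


PV_due = PMT * (1-(1+i)^(-n))/i * (1+i)
PV_immediate = 5240.9958
PV_due = 5240.9958 * 1.02
= 5345.8157


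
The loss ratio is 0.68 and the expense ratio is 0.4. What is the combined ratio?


Combined ratio = loss ratio + expense ratio
= 0.68 + 0.4
= 1.08


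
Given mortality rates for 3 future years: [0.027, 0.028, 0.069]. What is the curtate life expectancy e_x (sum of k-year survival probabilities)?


e_x = sum_{k=1}^{n} k_p_x
k_p_x values:
  1_p_x = 0.973
  2_p_x = 0.945756
  3_p_x = 0.880499
e_x = 2.7993


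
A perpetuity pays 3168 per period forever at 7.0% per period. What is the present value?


PV = PMT / i
= 3168 / 0.07
= 45257.1429


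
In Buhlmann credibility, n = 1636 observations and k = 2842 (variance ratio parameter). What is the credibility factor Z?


Z = n / (n + k)
= 1636 / (1636 + 2842)
= 1636 / 4478
= 0.3653


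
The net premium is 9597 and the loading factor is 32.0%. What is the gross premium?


Gross = net * (1 + loading)
= 9597 * (1 + 0.32)
= 9597 * 1.32
= 12668.04


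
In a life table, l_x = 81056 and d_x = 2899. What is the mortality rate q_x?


q_x = d_x / l_x
= 2899 / 81056
= 0.0358


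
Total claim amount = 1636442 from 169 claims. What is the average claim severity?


severity = total / number
= 1636442 / 169
= 9683.0888


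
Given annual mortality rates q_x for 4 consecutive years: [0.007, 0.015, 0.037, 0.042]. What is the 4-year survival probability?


p_k = 1 - q_k for each year
Survival = product of (1 - q_k)
= 0.993 * 0.985 * 0.963 * 0.958
= 0.9024


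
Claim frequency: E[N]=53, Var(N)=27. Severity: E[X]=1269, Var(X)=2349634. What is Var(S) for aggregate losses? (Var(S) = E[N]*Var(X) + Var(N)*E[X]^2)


Var(S) = E[N]*Var(X) + Var(N)*E[X]^2
= 53*2349634 + 27*1269^2
= 124530602 + 43479747
= 1.6801e+08


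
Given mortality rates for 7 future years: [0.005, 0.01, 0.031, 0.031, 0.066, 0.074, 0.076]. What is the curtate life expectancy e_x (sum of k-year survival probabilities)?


e_x = sum_{k=1}^{n} k_p_x
k_p_x values:
  1_p_x = 0.995
  2_p_x = 0.98505
  3_p_x = 0.954513
  4_p_x = 0.924924
  5_p_x = 0.863879
  6_p_x = 0.799952
  7_p_x = 0.739155
e_x = 6.2625


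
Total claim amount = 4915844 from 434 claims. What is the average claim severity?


severity = total / number
= 4915844 / 434
= 11326.8295


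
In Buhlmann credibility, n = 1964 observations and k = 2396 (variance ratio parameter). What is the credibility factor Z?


Z = n / (n + k)
= 1964 / (1964 + 2396)
= 1964 / 4360
= 0.4505


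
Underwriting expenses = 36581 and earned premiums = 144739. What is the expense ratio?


Expense ratio = expenses / premiums
= 36581 / 144739
= 0.2527


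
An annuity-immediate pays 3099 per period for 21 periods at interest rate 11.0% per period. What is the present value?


PV = PMT * (1 - (1+i)^(-n)) / i
= 3099 * (1 - (1+0.11)^(-21)) / 0.11
= 3099 * (1 - 0.111742) / 0.11
= 3099 * 8.07507
= 25024.6431


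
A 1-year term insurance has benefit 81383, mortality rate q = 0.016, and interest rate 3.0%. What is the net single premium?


NSP = benefit * q * v
v = 1/(1+i) = 0.970874
NSP = 81383 * 0.016 * 0.970874
= 1264.2019


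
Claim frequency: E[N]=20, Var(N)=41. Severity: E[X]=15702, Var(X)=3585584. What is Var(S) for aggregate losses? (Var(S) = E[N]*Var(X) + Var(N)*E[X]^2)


Var(S) = E[N]*Var(X) + Var(N)*E[X]^2
= 20*3585584 + 41*15702^2
= 71711680 + 10108664964
= 1.0180e+10


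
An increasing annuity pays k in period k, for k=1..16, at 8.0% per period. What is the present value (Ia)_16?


(Ia)_n = sum_{k=1}^{n} k * v^k, v = 1/(1+i)
v = 0.925926
Sum computed term by term:
(Ia)_16 = 61.1154


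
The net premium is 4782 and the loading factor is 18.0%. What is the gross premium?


Gross = net * (1 + loading)
= 4782 * (1 + 0.18)
= 4782 * 1.18
= 5642.76


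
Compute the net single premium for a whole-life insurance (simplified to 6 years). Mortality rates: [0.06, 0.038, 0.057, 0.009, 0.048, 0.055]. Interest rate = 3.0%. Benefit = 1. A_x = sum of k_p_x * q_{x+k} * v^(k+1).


v = 0.970874
Year 0: k_p_x=1.0, q=0.06, term=0.058252
Year 1: k_p_x=0.94, q=0.038, term=0.03367
Year 2: k_p_x=0.90428, q=0.057, term=0.04717
Year 3: k_p_x=0.852736, q=0.009, term=0.006819
Year 4: k_p_x=0.845061, q=0.048, term=0.03499
Year 5: k_p_x=0.804498, q=0.055, term=0.037057
A_x = 0.218


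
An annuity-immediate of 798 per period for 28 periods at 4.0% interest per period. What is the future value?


FV = PMT * ((1+i)^n - 1) / i
= 798 * ((1.04)^28 - 1) / 0.04
= 798 * (2.998703 - 1) / 0.04
= 39874.1312


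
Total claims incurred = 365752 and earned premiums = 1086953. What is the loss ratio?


Loss ratio = claims / premiums
= 365752 / 1086953
= 0.3365


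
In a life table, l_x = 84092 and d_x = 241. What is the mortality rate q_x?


q_x = d_x / l_x
= 241 / 84092
= 0.0029


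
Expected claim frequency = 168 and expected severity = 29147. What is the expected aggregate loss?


E[S] = E[N] * E[X]
= 168 * 29147
= 4.8967e+06


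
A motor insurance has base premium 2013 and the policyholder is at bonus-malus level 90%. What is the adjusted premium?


adjusted = base * BM_level / 100
= 2013 * 90 / 100
= 2013 * 0.9
= 1811.7


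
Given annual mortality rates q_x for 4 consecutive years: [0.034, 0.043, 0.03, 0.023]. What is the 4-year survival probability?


p_k = 1 - q_k for each year
Survival = product of (1 - q_k)
= 0.966 * 0.957 * 0.97 * 0.977
= 0.8761


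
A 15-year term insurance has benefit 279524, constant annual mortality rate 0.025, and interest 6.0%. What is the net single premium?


NSP = benefit * sum_{k=0}^{n-1} k_p_x * q * v^(k+1)
With constant q=0.025, v=0.943396
Sum = 0.210171
NSP = 279524 * 0.210171
= 58747.8934


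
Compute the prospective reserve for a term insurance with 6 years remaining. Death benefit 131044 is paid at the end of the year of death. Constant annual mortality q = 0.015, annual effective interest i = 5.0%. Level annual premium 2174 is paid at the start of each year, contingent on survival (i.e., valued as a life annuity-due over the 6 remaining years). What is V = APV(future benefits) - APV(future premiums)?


v = 1/(1+i) = 0.952381
APV(future benefits) per unit = sum_{k=0}^{5} k_p_x * q * v^(k+1) = 0.073494
APV(future benefits) = 131044 * 0.073494 = 9630.9876
Life annuity-due factor ä_{x:6} = sum_{k=0}^{5} k_p_x * v^k = 5.144601
APV(future premiums) = 2174 * 5.144601 = 11184.3632
V = 9630.9876 - 11184.3632
= -1553.3756


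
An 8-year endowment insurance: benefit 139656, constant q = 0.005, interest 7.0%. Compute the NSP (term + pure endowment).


Term component = 4104.6565
Pure endowment = 8_p_x * v^8 * benefit = 0.960693 * 0.582009 * 139656 = 78086.1523
NSP = 82190.8088


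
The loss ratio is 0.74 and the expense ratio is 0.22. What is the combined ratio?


Combined ratio = loss ratio + expense ratio
= 0.74 + 0.22
= 0.96


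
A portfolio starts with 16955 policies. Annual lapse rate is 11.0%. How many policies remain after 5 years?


remaining = initial * (1 - lapse)^years
= 16955 * (1 - 0.11)^5
= 16955 * 0.558406
= 9467.7728


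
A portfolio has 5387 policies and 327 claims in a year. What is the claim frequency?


frequency = claims / policies
= 327 / 5387
= 0.0607


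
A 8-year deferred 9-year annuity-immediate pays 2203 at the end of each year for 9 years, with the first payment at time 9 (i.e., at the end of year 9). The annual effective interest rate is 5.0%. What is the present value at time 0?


PV at time 8 of the 9-year annuity-immediate:
a_n = 2203 * (1-(1+0.05)^(-9))/0.05 = 15658.5312
Discount back 8 years to time 0:
PV = 15658.5312 * (1+0.05)^(-8)
= 15658.5312 * 0.676839
= 10598.3102


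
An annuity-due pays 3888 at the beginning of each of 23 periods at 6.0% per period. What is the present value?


PV_due = PMT * (1-(1+i)^(-n))/i * (1+i)
PV_immediate = 47835.5375
PV_due = 47835.5375 * 1.06
= 50705.6697


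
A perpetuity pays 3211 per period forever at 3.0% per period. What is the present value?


PV = PMT / i
= 3211 / 0.03
= 107033.3333


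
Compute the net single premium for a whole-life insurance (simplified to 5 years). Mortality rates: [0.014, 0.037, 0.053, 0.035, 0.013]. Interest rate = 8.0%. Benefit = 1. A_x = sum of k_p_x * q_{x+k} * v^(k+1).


v = 0.925926
Year 0: k_p_x=1.0, q=0.014, term=0.012963
Year 1: k_p_x=0.986, q=0.037, term=0.031277
Year 2: k_p_x=0.949518, q=0.053, term=0.039949
Year 3: k_p_x=0.899194, q=0.035, term=0.023133
Year 4: k_p_x=0.867722, q=0.013, term=0.007677
A_x = 0.115


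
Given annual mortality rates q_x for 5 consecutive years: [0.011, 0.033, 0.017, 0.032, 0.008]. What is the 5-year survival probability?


p_k = 1 - q_k for each year
Survival = product of (1 - q_k)
= 0.989 * 0.967 * 0.983 * 0.968 * 0.992
= 0.9027


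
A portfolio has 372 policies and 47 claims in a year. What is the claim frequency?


frequency = claims / policies
= 47 / 372
= 0.1263


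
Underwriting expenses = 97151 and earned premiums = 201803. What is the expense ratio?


Expense ratio = expenses / premiums
= 97151 / 201803
= 0.4814


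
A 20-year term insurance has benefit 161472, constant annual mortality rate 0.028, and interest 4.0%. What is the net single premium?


NSP = benefit * sum_{k=0}^{n-1} k_p_x * q * v^(k+1)
With constant q=0.028, v=0.961538
Sum = 0.305275
NSP = 161472 * 0.305275
= 49293.3647


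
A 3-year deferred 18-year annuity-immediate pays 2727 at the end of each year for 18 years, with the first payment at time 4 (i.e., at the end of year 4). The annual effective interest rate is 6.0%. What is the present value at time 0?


PV at time 3 of the 18-year annuity-immediate:
a_n = 2727 * (1-(1+0.06)^(-18))/0.06 = 29526.8747
Discount back 3 years to time 0:
PV = 29526.8747 * (1+0.06)^(-3)
= 29526.8747 * 0.839619
= 24791.3334


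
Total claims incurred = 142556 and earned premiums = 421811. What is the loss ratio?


Loss ratio = claims / premiums
= 142556 / 421811
= 0.338


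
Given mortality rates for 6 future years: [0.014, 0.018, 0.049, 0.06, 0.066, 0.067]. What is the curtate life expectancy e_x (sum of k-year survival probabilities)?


e_x = sum_{k=1}^{n} k_p_x
k_p_x values:
  1_p_x = 0.986
  2_p_x = 0.968252
  3_p_x = 0.920808
  4_p_x = 0.865559
  5_p_x = 0.808432
  6_p_x = 0.754267
e_x = 5.3033


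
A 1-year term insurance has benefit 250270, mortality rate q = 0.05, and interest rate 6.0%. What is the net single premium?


NSP = benefit * q * v
v = 1/(1+i) = 0.943396
NSP = 250270 * 0.05 * 0.943396
= 11805.1887


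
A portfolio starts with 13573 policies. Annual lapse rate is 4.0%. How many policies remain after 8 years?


remaining = initial * (1 - lapse)^years
= 13573 * (1 - 0.04)^8
= 13573 * 0.72139
= 9791.4208


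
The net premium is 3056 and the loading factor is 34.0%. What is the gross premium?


Gross = net * (1 + loading)
= 3056 * (1 + 0.34)
= 3056 * 1.34
= 4095.04


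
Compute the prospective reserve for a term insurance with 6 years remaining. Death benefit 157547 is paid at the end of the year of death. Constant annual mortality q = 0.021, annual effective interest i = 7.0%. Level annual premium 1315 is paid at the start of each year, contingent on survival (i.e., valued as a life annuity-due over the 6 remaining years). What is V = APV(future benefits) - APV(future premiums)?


v = 1/(1+i) = 0.934579
APV(future benefits) per unit = sum_{k=0}^{5} k_p_x * q * v^(k+1) = 0.095384
APV(future benefits) = 157547 * 0.095384 = 15027.4583
Life annuity-due factor ä_{x:6} = sum_{k=0}^{5} k_p_x * v^k = 4.86004
APV(future premiums) = 1315 * 4.86004 = 6390.9531
V = 15027.4583 - 6390.9531
= 8636.5052


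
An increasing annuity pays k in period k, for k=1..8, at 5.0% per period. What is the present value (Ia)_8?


(Ia)_n = sum_{k=1}^{n} k * v^k, v = 1/(1+i)
v = 0.952381
Sum computed term by term:
(Ia)_8 = 27.4332


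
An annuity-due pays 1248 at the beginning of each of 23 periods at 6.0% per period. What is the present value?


PV_due = PMT * (1-(1+i)^(-n))/i * (1+i)
PV_immediate = 15354.617
PV_due = 15354.617 * 1.06
= 16275.894


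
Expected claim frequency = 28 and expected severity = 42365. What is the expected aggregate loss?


E[S] = E[N] * E[X]
= 28 * 42365
= 1.1862e+06


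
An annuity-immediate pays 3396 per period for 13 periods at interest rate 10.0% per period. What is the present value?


PV = PMT * (1 - (1+i)^(-n)) / i
= 3396 * (1 - (1+0.1)^(-13)) / 0.1
= 3396 * (1 - 0.289664) / 0.1
= 3396 * 7.103356
= 24122.9977


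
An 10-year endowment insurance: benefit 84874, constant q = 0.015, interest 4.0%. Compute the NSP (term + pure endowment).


Term component = 9703.3416
Pure endowment = 10_p_x * v^10 * benefit = 0.85973 * 0.675564 * 84874 = 49295.0808
NSP = 58998.4224


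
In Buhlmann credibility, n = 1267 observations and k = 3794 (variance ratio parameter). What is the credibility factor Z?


Z = n / (n + k)
= 1267 / (1267 + 3794)
= 1267 / 5061
= 0.2503


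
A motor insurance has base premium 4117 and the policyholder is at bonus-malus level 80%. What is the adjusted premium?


adjusted = base * BM_level / 100
= 4117 * 80 / 100
= 4117 * 0.8
= 3293.6


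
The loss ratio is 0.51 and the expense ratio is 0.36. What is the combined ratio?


Combined ratio = loss ratio + expense ratio
= 0.51 + 0.36
= 0.87


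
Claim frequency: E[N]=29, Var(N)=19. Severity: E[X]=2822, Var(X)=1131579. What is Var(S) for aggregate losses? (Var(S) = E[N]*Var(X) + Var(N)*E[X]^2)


Var(S) = E[N]*Var(X) + Var(N)*E[X]^2
= 29*1131579 + 19*2822^2
= 32815791 + 151309996
= 1.8413e+08


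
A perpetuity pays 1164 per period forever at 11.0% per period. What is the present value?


PV = PMT / i
= 1164 / 0.11
= 10581.8182
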